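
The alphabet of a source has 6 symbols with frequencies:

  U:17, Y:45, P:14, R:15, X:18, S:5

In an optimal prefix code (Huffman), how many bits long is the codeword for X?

3

Repeatedly merge the two smallest:
combine S(5), P(14) → 19
combine R(15), U(17) → 32
combine X(18), 19 → 37
combine 32, 37 → 69
combine Y(45), 69 → 114
The subtree containing X is merged 3 times, so code length = 3.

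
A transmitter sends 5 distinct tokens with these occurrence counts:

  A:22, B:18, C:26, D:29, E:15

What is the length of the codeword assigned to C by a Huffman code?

2

Build the tree from the bottom:
merge E(15) and B(18): 33
merge A(22) and C(26): 48
merge D(29) and 33: 62
merge 48 and 62: 110
The subtree containing C is merged 2 times, so code length = 2.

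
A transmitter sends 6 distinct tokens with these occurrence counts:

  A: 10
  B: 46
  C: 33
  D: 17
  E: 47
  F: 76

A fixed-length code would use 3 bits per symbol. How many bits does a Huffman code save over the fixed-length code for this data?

Fixed-length: 3 bits × 229 symbols = 687 bits.
Huffman merges:
combine A(10), D(17) → 27
combine 27, C(33) → 60
combine B(46), E(47) → 93
combine 60, F(76) → 136
combine 93, 136 → 229
Huffman total = 27 + 60 + 93 + 136 + 229 = 545 bits.
Saving = 687 − 545 = 142 bits.

142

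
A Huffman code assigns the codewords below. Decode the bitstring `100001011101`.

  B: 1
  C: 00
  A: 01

Read left to right; each codeword is recognised as soon as it completes (prefix code):
  1→B | 00→C | 00→C | 1→B | 01→A | 1→B | 1→B | 01→A
Decoded message: BCCBABBA

BCCBABBA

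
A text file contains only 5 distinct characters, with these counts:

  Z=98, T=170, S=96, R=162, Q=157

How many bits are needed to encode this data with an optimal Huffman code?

Build the Huffman tree bottom-up:
combine S(96), Z(98) → 194
combine Q(157), R(162) → 319
combine T(170), 194 → 364
combine 319, 364 → 683
Total encoded bits = sum of merged weights = 194 + 319 + 364 + 683 = 1560.

1560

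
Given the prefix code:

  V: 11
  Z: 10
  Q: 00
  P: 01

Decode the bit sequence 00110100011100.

Read left to right; each codeword is recognised as soon as it completes (prefix code):
  00→Q | 11→V | 01→P | 00→Q | 01→P | 11→V | 00→Q
Decoded message: QVPQPVQ

QVPQPVQ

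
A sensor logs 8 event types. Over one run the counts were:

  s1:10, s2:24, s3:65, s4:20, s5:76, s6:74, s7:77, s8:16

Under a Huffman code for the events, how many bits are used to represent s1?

Huffman merges, smallest pair first:
merge s1(10) and s8(16): 26
merge s4(20) and s2(24): 44
merge 26 and 44: 70
merge s3(65) and 70: 135
merge s6(74) and s5(76): 150
merge s7(77) and 135: 212
merge 150 and 212: 362
The subtree containing s1 is merged 5 times, so code length = 5.

5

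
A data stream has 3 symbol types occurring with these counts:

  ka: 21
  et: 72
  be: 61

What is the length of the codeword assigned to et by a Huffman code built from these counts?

1

Repeatedly merge the two smallest:
ka(21) + be(61) → 82
et(72) + 82 → 154
et is a child of the root — depth 1, so its codeword is a single bit.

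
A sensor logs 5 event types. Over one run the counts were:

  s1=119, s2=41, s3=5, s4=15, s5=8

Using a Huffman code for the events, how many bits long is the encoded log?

298

Greedily combine the two least-frequent nodes:
combine s3(5), s5(8) → 13
combine 13, s4(15) → 28
combine 28, s2(41) → 69
combine 69, s1(119) → 188
The encoded length is the sum of every internal node's weight: 13 + 28 + 69 + 188 = 298 bits.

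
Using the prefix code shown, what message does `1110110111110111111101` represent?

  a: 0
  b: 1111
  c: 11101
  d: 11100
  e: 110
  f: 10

cfbfbc

Read left to right; each codeword is recognised as soon as it completes (prefix code):
  11101→c | 10→f | 1111→b | 10→f | 1111→b | 11101→c
Decoded message: cfbfbc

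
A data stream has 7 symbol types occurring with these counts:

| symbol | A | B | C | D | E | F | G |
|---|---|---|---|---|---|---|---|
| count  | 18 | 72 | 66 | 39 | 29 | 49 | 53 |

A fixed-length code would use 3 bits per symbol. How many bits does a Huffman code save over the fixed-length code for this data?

Fixed-length: 3 bits × 326 symbols = 978 bits.
Huffman merges:
combine A(18), E(29) → 47
combine D(39), 47 → 86
combine F(49), G(53) → 102
combine C(66), B(72) → 138
combine 86, 102 → 188
combine 138, 188 → 326
Huffman total = 47 + 86 + 102 + 138 + 188 + 326 = 887 bits.
Saving = 978 − 887 = 91 bits.

91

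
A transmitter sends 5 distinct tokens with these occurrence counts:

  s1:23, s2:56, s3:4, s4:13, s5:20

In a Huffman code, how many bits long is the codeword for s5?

Huffman merges, smallest pair first:
merge s3(4) and s4(13): 17
merge 17 and s5(20): 37
merge s1(23) and 37: 60
merge s2(56) and 60: 116
The subtree containing s5 is merged 3 times, so code length = 3.

3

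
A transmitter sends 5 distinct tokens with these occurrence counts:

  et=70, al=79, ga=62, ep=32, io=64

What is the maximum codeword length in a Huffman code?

Merge the two lowest-weight nodes at each step:
ep(32) + ga(62) → 94
io(64) + et(70) → 134
al(79) + 94 → 173
134 + 173 → 307
The first pair merged (ep, ga) ends up deepest, at depth 3.

3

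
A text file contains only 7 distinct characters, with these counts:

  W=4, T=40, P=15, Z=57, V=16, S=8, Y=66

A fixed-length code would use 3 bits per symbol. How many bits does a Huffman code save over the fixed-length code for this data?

124

Fixed-length: 3 bits × 206 symbols = 618 bits.
Huffman merges:
merge W(4) and S(8): 12
merge 12 and P(15): 27
merge V(16) and 27: 43
merge T(40) and 43: 83
merge Z(57) and Y(66): 123
merge 83 and 123: 206
Huffman total = 12 + 27 + 43 + 83 + 123 + 206 = 494 bits.
Saving = 618 − 494 = 124 bits.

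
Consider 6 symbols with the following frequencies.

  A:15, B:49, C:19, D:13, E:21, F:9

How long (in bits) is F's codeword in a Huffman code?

4

Huffman merges, smallest pair first:
F(9) + D(13) → 22
A(15) + C(19) → 34
E(21) + 22 → 43
34 + 43 → 77
B(49) + 77 → 126
The subtree containing F is merged 4 times, so code length = 4.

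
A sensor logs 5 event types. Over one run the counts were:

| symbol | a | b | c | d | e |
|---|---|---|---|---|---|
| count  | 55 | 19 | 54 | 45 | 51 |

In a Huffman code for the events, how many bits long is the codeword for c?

Huffman merges, smallest pair first:
combine b(19), d(45) → 64
combine e(51), c(54) → 105
combine a(55), 64 → 119
combine 105, 119 → 224
c's leaf is at depth 2, giving a 2-bit codeword.

2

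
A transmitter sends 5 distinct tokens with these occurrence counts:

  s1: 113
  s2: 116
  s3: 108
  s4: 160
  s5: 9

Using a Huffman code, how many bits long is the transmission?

Merge the two smallest weights repeatedly:
merge s5(9) and s3(108): 117
merge s1(113) and s2(116): 229
merge 117 and s4(160): 277
merge 229 and 277: 506
Each symbol's bit-cost is frequency × depth; summing gives 1129 bits (equivalently 117 + 229 + 277 + 506).

1129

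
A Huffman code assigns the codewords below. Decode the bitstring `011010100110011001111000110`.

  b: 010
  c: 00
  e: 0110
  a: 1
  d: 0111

eabeedace

Read left to right; each codeword is recognised as soon as it completes (prefix code):
  0110→e | 1→a | 010→b | 0110→e | 0110→e | 0111→d | 1→a | 00→c | 0110→e
Decoded message: eabeedace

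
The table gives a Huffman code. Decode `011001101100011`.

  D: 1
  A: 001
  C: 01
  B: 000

CDADCDBDD

Read left to right; each codeword is recognised as soon as it completes (prefix code):
  01→C | 1→D | 001→A | 1→D | 01→C | 1→D | 000→B | 1→D | 1→D
Decoded message: CDADCDBDD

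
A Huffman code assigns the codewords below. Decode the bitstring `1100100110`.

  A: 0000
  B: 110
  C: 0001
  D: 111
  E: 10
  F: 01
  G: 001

Read left to right; each codeword is recognised as soon as it completes (prefix code):
  110→B | 01→F | 001→G | 10→E
Decoded message: BFGE

BFGE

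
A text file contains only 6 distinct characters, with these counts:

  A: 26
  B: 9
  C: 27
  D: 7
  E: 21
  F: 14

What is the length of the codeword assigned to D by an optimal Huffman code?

Huffman merges, smallest pair first:
merge D(7) and B(9): 16
merge F(14) and 16: 30
merge E(21) and A(26): 47
merge C(27) and 30: 57
merge 47 and 57: 104
D's leaf is at depth 4, giving a 4-bit codeword.

4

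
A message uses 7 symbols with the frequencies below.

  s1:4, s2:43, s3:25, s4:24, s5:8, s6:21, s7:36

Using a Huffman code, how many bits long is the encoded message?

416

Build the Huffman tree bottom-up:
s1(4) + s5(8) → 12
12 + s6(21) → 33
s4(24) + s3(25) → 49
33 + s7(36) → 69
s2(43) + 49 → 92
69 + 92 → 161
The encoded length is the sum of every internal node's weight: 12 + 33 + 49 + 69 + 92 + 161 = 416 bits.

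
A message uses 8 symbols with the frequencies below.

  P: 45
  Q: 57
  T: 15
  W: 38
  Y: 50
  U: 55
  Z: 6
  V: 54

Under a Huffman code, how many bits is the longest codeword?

4

Merge the two lowest-weight nodes at each step:
merge Z(6) and T(15): 21
merge 21 and W(38): 59
merge P(45) and Y(50): 95
merge V(54) and U(55): 109
merge Q(57) and 59: 116
merge 95 and 109: 204
merge 116 and 204: 320
The rarest symbols sit at the bottom; the longest codeword is 4 bits.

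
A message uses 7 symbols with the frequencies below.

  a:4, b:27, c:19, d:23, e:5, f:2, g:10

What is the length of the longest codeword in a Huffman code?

5

Merge the two lowest-weight nodes at each step:
merge f(2) and a(4): 6
merge e(5) and 6: 11
merge g(10) and 11: 21
merge c(19) and 21: 40
merge d(23) and b(27): 50
merge 40 and 50: 90
The rarest symbols sit at the bottom; the longest codeword is 5 bits.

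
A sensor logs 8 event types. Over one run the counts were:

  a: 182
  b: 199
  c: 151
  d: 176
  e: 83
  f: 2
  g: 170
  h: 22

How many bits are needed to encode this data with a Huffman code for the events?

2705

Merge the two smallest weights repeatedly:
f(2) + h(22) → 24
24 + e(83) → 107
107 + c(151) → 258
g(170) + d(176) → 346
a(182) + b(199) → 381
258 + 346 → 604
381 + 604 → 985
Total encoded bits = sum of merged weights = 24 + 107 + 258 + 346 + 381 + 604 + 985 = 2705.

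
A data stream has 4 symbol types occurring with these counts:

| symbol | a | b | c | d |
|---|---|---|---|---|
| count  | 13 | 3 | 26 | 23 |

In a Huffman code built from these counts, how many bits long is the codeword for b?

Repeatedly merge the two smallest:
b(3) + a(13) → 16
16 + d(23) → 39
c(26) + 39 → 65
b sits 3 levels below the root, so its codeword is 3 bits.

3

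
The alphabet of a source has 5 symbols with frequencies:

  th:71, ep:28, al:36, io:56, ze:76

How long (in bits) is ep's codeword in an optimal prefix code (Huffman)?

3

Repeatedly merge the two smallest:
ep(28) + al(36) → 64
io(56) + 64 → 120
th(71) + ze(76) → 147
120 + 147 → 267
ep's leaf is at depth 3, giving a 3-bit codeword.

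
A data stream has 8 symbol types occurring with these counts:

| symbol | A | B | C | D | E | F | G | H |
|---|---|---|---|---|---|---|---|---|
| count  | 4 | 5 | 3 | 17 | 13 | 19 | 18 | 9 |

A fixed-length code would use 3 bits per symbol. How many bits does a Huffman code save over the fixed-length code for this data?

Fixed-length: 3 bits × 88 symbols = 264 bits.
Huffman merges:
merge C(3) and A(4): 7
merge B(5) and 7: 12
merge H(9) and 12: 21
merge E(13) and D(17): 30
merge G(18) and F(19): 37
merge 21 and 30: 51
merge 37 and 51: 88
Huffman total = 7 + 12 + 21 + 30 + 37 + 51 + 88 = 246 bits.
Saving = 264 − 246 = 18 bits.

18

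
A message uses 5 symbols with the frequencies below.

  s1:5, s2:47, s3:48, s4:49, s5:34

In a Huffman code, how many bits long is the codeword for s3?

2

Repeatedly merge the two smallest:
combine s1(5), s5(34) → 39
combine 39, s2(47) → 86
combine s3(48), s4(49) → 97
combine 86, 97 → 183
s3's leaf is at depth 2, giving a 2-bit codeword.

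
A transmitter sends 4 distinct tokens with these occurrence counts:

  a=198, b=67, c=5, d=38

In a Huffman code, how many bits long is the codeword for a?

1

Build the tree from the bottom:
merge c(5) and d(38): 43
merge 43 and b(67): 110
merge 110 and a(198): 308
a is merged only at the final step, so code length = 1.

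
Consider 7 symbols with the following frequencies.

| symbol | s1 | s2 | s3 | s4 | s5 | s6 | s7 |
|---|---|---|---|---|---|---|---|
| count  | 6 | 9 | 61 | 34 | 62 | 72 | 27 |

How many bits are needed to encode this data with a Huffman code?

Greedily combine the two least-frequent nodes:
merge s1(6) and s2(9): 15
merge 15 and s7(27): 42
merge s4(34) and 42: 76
merge s3(61) and s5(62): 123
merge s6(72) and 76: 148
merge 123 and 148: 271
The encoded length is the sum of every internal node's weight: 15 + 42 + 76 + 123 + 148 + 271 = 675 bits.

675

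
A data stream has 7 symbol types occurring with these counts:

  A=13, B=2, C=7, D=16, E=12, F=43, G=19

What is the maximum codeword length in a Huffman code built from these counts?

5

Merge the two lowest-weight nodes at each step:
merge B(2) and C(7): 9
merge 9 and E(12): 21
merge A(13) and D(16): 29
merge G(19) and 21: 40
merge 29 and 40: 69
merge F(43) and 69: 112
The first pair merged (B, C) ends up deepest, at depth 5.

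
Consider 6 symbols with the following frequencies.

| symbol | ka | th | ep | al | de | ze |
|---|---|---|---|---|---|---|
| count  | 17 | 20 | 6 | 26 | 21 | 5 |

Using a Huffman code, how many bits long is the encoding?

229

Build the Huffman tree bottom-up:
merge ze(5) and ep(6): 11
merge 11 and ka(17): 28
merge th(20) and de(21): 41
merge al(26) and 28: 54
merge 41 and 54: 95
Total encoded bits = sum of merged weights = 11 + 28 + 41 + 54 + 95 = 229.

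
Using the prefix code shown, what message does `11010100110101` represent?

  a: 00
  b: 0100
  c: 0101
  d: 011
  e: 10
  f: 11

Read left to right; each codeword is recognised as soon as it completes (prefix code):
  11→f | 0101→c | 00→a | 11→f | 0101→c
Decoded message: fcafc

fcafc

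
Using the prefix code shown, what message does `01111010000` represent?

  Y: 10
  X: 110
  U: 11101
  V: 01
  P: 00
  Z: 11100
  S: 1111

VUPP

Read left to right; each codeword is recognised as soon as it completes (prefix code):
  01→V | 11101→U | 00→P | 00→P
Decoded message: VUPP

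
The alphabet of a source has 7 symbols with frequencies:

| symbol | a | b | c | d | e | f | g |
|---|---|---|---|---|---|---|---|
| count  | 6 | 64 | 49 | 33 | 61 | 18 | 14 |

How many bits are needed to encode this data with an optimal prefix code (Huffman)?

619

Merge the two smallest weights repeatedly:
a(6) + g(14) → 20
f(18) + 20 → 38
d(33) + 38 → 71
c(49) + e(61) → 110
b(64) + 71 → 135
110 + 135 → 245
The encoded length is the sum of every internal node's weight: 20 + 38 + 71 + 110 + 135 + 245 = 619 bits.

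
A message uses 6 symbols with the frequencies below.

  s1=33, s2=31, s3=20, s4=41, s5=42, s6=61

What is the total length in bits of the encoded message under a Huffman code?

Greedily combine the two least-frequent nodes:
merge s3(20) and s2(31): 51
merge s1(33) and s4(41): 74
merge s5(42) and 51: 93
merge s6(61) and 74: 135
merge 93 and 135: 228
The encoded length is the sum of every internal node's weight: 51 + 74 + 93 + 135 + 228 = 581 bits.

581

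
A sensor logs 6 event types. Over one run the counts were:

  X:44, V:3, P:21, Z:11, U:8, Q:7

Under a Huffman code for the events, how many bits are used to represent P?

Huffman merges, smallest pair first:
merge V(3) and Q(7): 10
merge U(8) and 10: 18
merge Z(11) and 18: 29
merge P(21) and 29: 50
merge X(44) and 50: 94
P sits 2 levels below the root, so its codeword is 2 bits.

2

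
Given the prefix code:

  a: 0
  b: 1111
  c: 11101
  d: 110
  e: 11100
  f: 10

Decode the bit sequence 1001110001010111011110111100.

Read left to right; each codeword is recognised as soon as it completes (prefix code):
  10→f | 0→a | 11100→e | 0→a | 10→f | 10→f | 11101→c | 11101→c | 11100→e
Decoded message: faeaffcce

faeaffcce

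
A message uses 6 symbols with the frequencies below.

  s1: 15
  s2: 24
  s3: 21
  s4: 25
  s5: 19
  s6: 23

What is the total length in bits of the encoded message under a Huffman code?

Merge the two smallest weights repeatedly:
s1(15) + s5(19) → 34
s3(21) + s6(23) → 44
s2(24) + s4(25) → 49
34 + 44 → 78
49 + 78 → 127
The encoded length is the sum of every internal node's weight: 34 + 44 + 49 + 78 + 127 = 332 bits.

332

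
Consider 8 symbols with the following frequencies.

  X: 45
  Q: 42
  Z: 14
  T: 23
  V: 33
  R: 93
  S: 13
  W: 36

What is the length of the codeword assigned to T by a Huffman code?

3

Huffman merges, smallest pair first:
combine S(13), Z(14) → 27
combine T(23), 27 → 50
combine V(33), W(36) → 69
combine Q(42), X(45) → 87
combine 50, 69 → 119
combine 87, R(93) → 180
combine 119, 180 → 299
The subtree containing T is merged 3 times, so code length = 3.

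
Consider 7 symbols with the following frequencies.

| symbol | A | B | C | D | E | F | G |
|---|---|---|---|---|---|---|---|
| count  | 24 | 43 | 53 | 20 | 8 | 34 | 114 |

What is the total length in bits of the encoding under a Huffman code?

740

Build the Huffman tree bottom-up:
E(8) + D(20) → 28
A(24) + 28 → 52
F(34) + B(43) → 77
52 + C(53) → 105
77 + 105 → 182
G(114) + 182 → 296
Each symbol's bit-cost is frequency × depth; summing gives 740 bits (equivalently 28 + 52 + 77 + 105 + 182 + 296).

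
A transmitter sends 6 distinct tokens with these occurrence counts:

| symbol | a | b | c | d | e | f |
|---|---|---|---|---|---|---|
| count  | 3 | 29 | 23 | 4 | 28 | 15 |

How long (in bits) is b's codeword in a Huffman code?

Huffman merges, smallest pair first:
combine a(3), d(4) → 7
combine 7, f(15) → 22
combine 22, c(23) → 45
combine e(28), b(29) → 57
combine 45, 57 → 102
The subtree containing b is merged 2 times, so code length = 2.

2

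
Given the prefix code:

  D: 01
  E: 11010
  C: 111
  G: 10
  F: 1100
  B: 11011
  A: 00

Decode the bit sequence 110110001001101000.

Read left to right; each codeword is recognised as soon as it completes (prefix code):
  11011→B | 00→A | 01→D | 00→A | 11010→E | 00→A
Decoded message: BADAEA

BADAEA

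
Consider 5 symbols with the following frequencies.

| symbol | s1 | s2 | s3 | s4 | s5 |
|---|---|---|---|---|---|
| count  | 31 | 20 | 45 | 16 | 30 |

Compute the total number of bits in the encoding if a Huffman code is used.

320

Greedily combine the two least-frequent nodes:
combine s4(16), s2(20) → 36
combine s5(30), s1(31) → 61
combine 36, s3(45) → 81
combine 61, 81 → 142
The encoded length is the sum of every internal node's weight: 36 + 61 + 81 + 142 = 320 bits.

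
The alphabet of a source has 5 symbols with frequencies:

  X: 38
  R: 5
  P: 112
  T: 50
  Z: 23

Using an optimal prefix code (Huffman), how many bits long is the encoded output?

438

Greedily combine the two least-frequent nodes:
merge R(5) and Z(23): 28
merge 28 and X(38): 66
merge T(50) and 66: 116
merge P(112) and 116: 228
Total encoded bits = sum of merged weights = 28 + 66 + 116 + 228 = 438.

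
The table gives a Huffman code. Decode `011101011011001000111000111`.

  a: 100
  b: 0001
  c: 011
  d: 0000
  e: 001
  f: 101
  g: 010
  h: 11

cfccebhbh

Read left to right; each codeword is recognised as soon as it completes (prefix code):
  011→c | 101→f | 011→c | 011→c | 001→e | 0001→b | 11→h | 0001→b | 11→h
Decoded message: cfccebhbh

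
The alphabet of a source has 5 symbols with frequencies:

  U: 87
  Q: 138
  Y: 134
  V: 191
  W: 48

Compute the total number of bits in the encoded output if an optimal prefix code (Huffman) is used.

Build the Huffman tree bottom-up:
combine W(48), U(87) → 135
combine Y(134), 135 → 269
combine Q(138), V(191) → 329
combine 269, 329 → 598
Total encoded bits = sum of merged weights = 135 + 269 + 329 + 598 = 1331.

1331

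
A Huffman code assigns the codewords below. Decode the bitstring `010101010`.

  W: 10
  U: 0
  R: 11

UWWWW

Read left to right; each codeword is recognised as soon as it completes (prefix code):
  0→U | 10→W | 10→W | 10→W | 10→W
Decoded message: UWWWW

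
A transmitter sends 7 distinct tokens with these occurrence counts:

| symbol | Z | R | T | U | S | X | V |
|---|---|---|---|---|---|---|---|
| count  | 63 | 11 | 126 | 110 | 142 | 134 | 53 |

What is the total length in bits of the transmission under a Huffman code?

1705

Merge the two smallest weights repeatedly:
R(11) + V(53) → 64
Z(63) + 64 → 127
U(110) + T(126) → 236
127 + X(134) → 261
S(142) + 236 → 378
261 + 378 → 639
Each symbol's bit-cost is frequency × depth; summing gives 1705 bits (equivalently 64 + 127 + 236 + 261 + 378 + 639).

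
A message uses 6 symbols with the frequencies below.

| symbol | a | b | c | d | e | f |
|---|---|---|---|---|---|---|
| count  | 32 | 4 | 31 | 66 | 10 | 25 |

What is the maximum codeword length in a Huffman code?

Merge the two lowest-weight nodes at each step:
merge b(4) and e(10): 14
merge 14 and f(25): 39
merge c(31) and a(32): 63
merge 39 and 63: 102
merge d(66) and 102: 168
The rarest symbols sit at the bottom; the longest codeword is 4 bits.

4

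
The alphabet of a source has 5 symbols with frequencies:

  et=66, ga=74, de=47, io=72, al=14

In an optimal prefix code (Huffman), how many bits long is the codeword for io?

Huffman merges, smallest pair first:
merge al(14) and de(47): 61
merge 61 and et(66): 127
merge io(72) and ga(74): 146
merge 127 and 146: 273
io sits 2 levels below the root, so its codeword is 2 bits.

2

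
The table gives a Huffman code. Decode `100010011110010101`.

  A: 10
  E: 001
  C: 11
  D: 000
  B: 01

AEECABBB

Read left to right; each codeword is recognised as soon as it completes (prefix code):
  10→A | 001→E | 001→E | 11→C | 10→A | 01→B | 01→B | 01→B
Decoded message: AEECABBB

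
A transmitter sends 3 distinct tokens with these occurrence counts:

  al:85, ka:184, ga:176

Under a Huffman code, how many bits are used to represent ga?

Build the tree from the bottom:
merge al(85) and ga(176): 261
merge ka(184) and 261: 445
The subtree containing ga is merged 2 times, so code length = 2.

2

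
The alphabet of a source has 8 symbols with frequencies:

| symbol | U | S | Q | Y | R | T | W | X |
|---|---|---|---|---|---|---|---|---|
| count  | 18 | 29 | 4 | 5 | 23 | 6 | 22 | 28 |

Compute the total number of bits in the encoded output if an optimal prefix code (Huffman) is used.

Merge the two smallest weights repeatedly:
combine Q(4), Y(5) → 9
combine T(6), 9 → 15
combine 15, U(18) → 33
combine W(22), R(23) → 45
combine X(28), S(29) → 57
combine 33, 45 → 78
combine 57, 78 → 135
Each symbol's bit-cost is frequency × depth; summing gives 372 bits (equivalently 9 + 15 + 33 + 45 + 57 + 78 + 135).

372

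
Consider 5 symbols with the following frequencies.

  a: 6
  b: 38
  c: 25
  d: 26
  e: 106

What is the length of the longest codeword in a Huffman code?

Merge the two lowest-weight nodes at each step:
a(6) + c(25) → 31
d(26) + 31 → 57
b(38) + 57 → 95
95 + e(106) → 201
The first pair merged (a, c) ends up deepest, at depth 4.

4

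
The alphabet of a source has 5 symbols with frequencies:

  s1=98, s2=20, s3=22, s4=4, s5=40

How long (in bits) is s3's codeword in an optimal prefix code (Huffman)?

3

Repeatedly merge the two smallest:
combine s4(4), s2(20) → 24
combine s3(22), 24 → 46
combine s5(40), 46 → 86
combine 86, s1(98) → 184
The subtree containing s3 is merged 3 times, so code length = 3.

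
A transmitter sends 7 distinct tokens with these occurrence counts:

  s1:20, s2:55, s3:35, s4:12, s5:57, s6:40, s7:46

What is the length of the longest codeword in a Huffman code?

4

Merge the two lowest-weight nodes at each step:
s4(12) + s1(20) → 32
32 + s3(35) → 67
s6(40) + s7(46) → 86
s2(55) + s5(57) → 112
67 + 86 → 153
112 + 153 → 265
The first pair merged (s4, s1) ends up deepest, at depth 4.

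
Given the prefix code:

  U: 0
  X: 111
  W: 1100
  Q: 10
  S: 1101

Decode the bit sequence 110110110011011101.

SQWSS

Read left to right; each codeword is recognised as soon as it completes (prefix code):
  1101→S | 10→Q | 1100→W | 1101→S | 1101→S
Decoded message: SQWSS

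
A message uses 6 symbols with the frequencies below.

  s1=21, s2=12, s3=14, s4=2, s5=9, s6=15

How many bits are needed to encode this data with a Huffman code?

180

Greedily combine the two least-frequent nodes:
merge s4(2) and s5(9): 11
merge 11 and s2(12): 23
merge s3(14) and s6(15): 29
merge s1(21) and 23: 44
merge 29 and 44: 73
The encoded length is the sum of every internal node's weight: 11 + 23 + 29 + 44 + 73 = 180 bits.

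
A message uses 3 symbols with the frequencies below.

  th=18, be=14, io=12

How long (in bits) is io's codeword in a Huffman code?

Build the tree from the bottom:
combine io(12), be(14) → 26
combine th(18), 26 → 44
The subtree containing io is merged 2 times, so code length = 2.

2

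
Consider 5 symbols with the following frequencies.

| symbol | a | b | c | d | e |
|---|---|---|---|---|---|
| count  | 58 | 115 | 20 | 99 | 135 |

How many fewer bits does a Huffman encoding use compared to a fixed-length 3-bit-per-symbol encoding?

349

Fixed-length: 3 bits × 427 symbols = 1281 bits.
Huffman merges:
merge c(20) and a(58): 78
merge 78 and d(99): 177
merge b(115) and e(135): 250
merge 177 and 250: 427
Huffman total = 78 + 177 + 250 + 427 = 932 bits.
Saving = 1281 − 932 = 349 bits.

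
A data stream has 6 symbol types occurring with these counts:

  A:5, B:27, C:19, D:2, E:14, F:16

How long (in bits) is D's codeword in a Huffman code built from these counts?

Huffman merges, smallest pair first:
D(2) + A(5) → 7
7 + E(14) → 21
F(16) + C(19) → 35
21 + B(27) → 48
35 + 48 → 83
The subtree containing D is merged 4 times, so code length = 4.

4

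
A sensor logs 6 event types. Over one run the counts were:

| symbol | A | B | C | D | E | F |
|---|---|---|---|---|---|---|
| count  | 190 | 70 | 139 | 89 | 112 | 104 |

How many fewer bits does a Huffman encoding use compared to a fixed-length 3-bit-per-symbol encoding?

329

Fixed-length: 3 bits × 704 symbols = 2112 bits.
Huffman merges:
merge B(70) and D(89): 159
merge F(104) and E(112): 216
merge C(139) and 159: 298
merge A(190) and 216: 406
merge 298 and 406: 704
Huffman total = 159 + 216 + 298 + 406 + 704 = 1783 bits.
Saving = 2112 − 1783 = 329 bits.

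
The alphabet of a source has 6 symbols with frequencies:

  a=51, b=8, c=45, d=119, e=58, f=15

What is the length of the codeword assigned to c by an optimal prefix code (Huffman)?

3

Huffman merges, smallest pair first:
merge b(8) and f(15): 23
merge 23 and c(45): 68
merge a(51) and e(58): 109
merge 68 and 109: 177
merge d(119) and 177: 296
c sits 3 levels below the root, so its codeword is 3 bits.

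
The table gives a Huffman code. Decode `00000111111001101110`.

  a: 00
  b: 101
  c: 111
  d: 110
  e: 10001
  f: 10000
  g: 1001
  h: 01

aahcdhbd

Read left to right; each codeword is recognised as soon as it completes (prefix code):
  00→a | 00→a | 01→h | 111→c | 110→d | 01→h | 101→b | 110→d
Decoded message: aahcdhbd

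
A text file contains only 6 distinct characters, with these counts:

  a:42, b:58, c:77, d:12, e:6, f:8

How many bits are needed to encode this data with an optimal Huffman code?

437

Greedily combine the two least-frequent nodes:
combine e(6), f(8) → 14
combine d(12), 14 → 26
combine 26, a(42) → 68
combine b(58), 68 → 126
combine c(77), 126 → 203
Each symbol's bit-cost is frequency × depth; summing gives 437 bits (equivalently 14 + 26 + 68 + 126 + 203).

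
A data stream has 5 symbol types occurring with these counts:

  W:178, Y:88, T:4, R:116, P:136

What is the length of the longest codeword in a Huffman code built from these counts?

Merge the two lowest-weight nodes at each step:
T(4) + Y(88) → 92
92 + R(116) → 208
P(136) + W(178) → 314
208 + 314 → 522
Maximum depth reached is 3.

3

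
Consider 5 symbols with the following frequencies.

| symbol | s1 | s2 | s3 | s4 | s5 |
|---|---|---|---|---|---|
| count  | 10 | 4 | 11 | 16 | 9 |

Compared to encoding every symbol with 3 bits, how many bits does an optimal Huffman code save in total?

37

Fixed-length: 3 bits × 50 symbols = 150 bits.
Huffman merges:
s2(4) + s5(9) → 13
s1(10) + s3(11) → 21
13 + s4(16) → 29
21 + 29 → 50
Huffman total = 13 + 21 + 29 + 50 = 113 bits.
Saving = 150 − 113 = 37 bits.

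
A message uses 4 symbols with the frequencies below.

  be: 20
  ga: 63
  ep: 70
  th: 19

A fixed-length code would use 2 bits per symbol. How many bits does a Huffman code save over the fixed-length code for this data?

31

Fixed-length: 2 bits × 172 symbols = 344 bits.
Huffman merges:
merge th(19) and be(20): 39
merge 39 and ga(63): 102
merge ep(70) and 102: 172
Huffman total = 39 + 102 + 172 = 313 bits.
Saving = 344 − 313 = 31 bits.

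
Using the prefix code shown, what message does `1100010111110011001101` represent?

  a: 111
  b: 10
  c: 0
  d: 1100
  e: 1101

dcbadde

Read left to right; each codeword is recognised as soon as it completes (prefix code):
  1100→d | 0→c | 10→b | 111→a | 1100→d | 1100→d | 1101→e
Decoded message: dcbadde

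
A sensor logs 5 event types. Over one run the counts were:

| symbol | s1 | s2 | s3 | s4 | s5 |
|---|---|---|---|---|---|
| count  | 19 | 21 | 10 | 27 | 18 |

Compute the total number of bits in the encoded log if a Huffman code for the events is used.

Build the Huffman tree bottom-up:
s3(10) + s5(18) → 28
s1(19) + s2(21) → 40
s4(27) + 28 → 55
40 + 55 → 95
The encoded length is the sum of every internal node's weight: 28 + 40 + 55 + 95 = 218 bits.

218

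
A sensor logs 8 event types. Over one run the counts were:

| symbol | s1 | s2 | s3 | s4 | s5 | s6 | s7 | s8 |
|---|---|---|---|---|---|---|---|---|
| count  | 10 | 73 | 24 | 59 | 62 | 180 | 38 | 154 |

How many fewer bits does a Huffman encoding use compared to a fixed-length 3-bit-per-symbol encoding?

Fixed-length: 3 bits × 600 symbols = 1800 bits.
Huffman merges:
combine s1(10), s3(24) → 34
combine 34, s7(38) → 72
combine s4(59), s5(62) → 121
combine 72, s2(73) → 145
combine 121, 145 → 266
combine s8(154), s6(180) → 334
combine 266, 334 → 600
Huffman total = 34 + 72 + 121 + 145 + 266 + 334 + 600 = 1572 bits.
Saving = 1800 − 1572 = 228 bits.

228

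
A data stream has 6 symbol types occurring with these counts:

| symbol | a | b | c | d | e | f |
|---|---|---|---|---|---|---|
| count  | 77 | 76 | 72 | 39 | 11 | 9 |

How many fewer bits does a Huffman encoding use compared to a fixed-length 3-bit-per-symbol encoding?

Fixed-length: 3 bits × 284 symbols = 852 bits.
Huffman merges:
f(9) + e(11) → 20
20 + d(39) → 59
59 + c(72) → 131
b(76) + a(77) → 153
131 + 153 → 284
Huffman total = 20 + 59 + 131 + 153 + 284 = 647 bits.
Saving = 852 − 647 = 205 bits.

205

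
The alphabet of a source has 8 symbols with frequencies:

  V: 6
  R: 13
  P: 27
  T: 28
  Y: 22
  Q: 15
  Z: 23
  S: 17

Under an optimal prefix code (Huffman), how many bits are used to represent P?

3

Huffman merges, smallest pair first:
combine V(6), R(13) → 19
combine Q(15), S(17) → 32
combine 19, Y(22) → 41
combine Z(23), P(27) → 50
combine T(28), 32 → 60
combine 41, 50 → 91
combine 60, 91 → 151
P sits 3 levels below the root, so its codeword is 3 bits.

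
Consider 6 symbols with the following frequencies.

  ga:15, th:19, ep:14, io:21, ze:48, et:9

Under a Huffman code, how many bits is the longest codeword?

4

Merge the two lowest-weight nodes at each step:
et(9) + ep(14) → 23
ga(15) + th(19) → 34
io(21) + 23 → 44
34 + 44 → 78
ze(48) + 78 → 126
The first pair merged (et, ep) ends up deepest, at depth 4.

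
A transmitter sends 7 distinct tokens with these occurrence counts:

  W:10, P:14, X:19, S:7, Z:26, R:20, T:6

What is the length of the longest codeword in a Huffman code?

4

Merge the two lowest-weight nodes at each step:
T(6) + S(7) → 13
W(10) + 13 → 23
P(14) + X(19) → 33
R(20) + 23 → 43
Z(26) + 33 → 59
43 + 59 → 102
The rarest symbols sit at the bottom; the longest codeword is 4 bits.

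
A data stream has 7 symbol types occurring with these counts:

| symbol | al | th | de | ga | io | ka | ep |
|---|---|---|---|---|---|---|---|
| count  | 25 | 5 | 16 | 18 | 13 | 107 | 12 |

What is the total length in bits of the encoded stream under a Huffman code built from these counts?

420

Greedily combine the two least-frequent nodes:
th(5) + ep(12) → 17
io(13) + de(16) → 29
17 + ga(18) → 35
al(25) + 29 → 54
35 + 54 → 89
89 + ka(107) → 196
The encoded length is the sum of every internal node's weight: 17 + 29 + 35 + 54 + 89 + 196 = 420 bits.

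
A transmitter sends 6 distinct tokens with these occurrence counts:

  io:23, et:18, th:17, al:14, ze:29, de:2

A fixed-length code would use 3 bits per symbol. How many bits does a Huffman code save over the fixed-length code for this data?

54

Fixed-length: 3 bits × 103 symbols = 309 bits.
Huffman merges:
combine de(2), al(14) → 16
combine 16, th(17) → 33
combine et(18), io(23) → 41
combine ze(29), 33 → 62
combine 41, 62 → 103
Huffman total = 16 + 33 + 41 + 62 + 103 = 255 bits.
Saving = 309 − 255 = 54 bits.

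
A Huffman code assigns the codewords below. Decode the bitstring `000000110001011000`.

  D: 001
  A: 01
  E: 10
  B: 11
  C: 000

CCBCEBC

Read left to right; each codeword is recognised as soon as it completes (prefix code):
  000→C | 000→C | 11→B | 000→C | 10→E | 11→B | 000→C
Decoded message: CCBCEBC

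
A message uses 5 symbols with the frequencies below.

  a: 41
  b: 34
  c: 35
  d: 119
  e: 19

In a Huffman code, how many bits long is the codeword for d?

Repeatedly merge the two smallest:
combine e(19), b(34) → 53
combine c(35), a(41) → 76
combine 53, 76 → 129
combine d(119), 129 → 248
d sits one level below the root: a 1-bit codeword.

1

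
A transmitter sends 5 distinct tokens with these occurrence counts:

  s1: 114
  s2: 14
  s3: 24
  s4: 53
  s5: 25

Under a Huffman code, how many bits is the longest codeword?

Merge the two lowest-weight nodes at each step:
s2(14) + s3(24) → 38
s5(25) + 38 → 63
s4(53) + 63 → 116
s1(114) + 116 → 230
The first pair merged (s2, s3) ends up deepest, at depth 4.

4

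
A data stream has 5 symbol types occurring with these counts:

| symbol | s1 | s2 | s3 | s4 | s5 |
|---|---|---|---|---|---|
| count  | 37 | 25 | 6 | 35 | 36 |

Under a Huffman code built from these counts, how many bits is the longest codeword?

3

Merge the two lowest-weight nodes at each step:
s3(6) + s2(25) → 31
31 + s4(35) → 66
s5(36) + s1(37) → 73
66 + 73 → 139
The first pair merged (s3, s2) ends up deepest, at depth 3.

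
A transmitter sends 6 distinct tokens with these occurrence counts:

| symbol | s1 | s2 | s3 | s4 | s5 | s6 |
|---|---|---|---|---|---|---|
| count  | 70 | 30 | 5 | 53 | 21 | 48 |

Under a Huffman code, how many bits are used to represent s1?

Repeatedly merge the two smallest:
s3(5) + s5(21) → 26
26 + s2(30) → 56
s6(48) + s4(53) → 101
56 + s1(70) → 126
101 + 126 → 227
s1's leaf is at depth 2, giving a 2-bit codeword.

2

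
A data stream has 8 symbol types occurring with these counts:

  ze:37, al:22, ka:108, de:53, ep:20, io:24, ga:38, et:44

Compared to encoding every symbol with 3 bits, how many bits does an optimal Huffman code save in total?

66

Fixed-length: 3 bits × 346 symbols = 1038 bits.
Huffman merges:
merge ep(20) and al(22): 42
merge io(24) and ze(37): 61
merge ga(38) and 42: 80
merge et(44) and de(53): 97
merge 61 and 80: 141
merge 97 and ka(108): 205
merge 141 and 205: 346
Huffman total = 42 + 61 + 80 + 97 + 141 + 205 + 346 = 972 bits.
Saving = 1038 − 972 = 66 bits.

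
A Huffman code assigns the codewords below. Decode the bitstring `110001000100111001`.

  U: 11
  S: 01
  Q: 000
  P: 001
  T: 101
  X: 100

UQXSPUP

Read left to right; each codeword is recognised as soon as it completes (prefix code):
  11→U | 000→Q | 100→X | 01→S | 001→P | 11→U | 001→P
Decoded message: UQXSPUP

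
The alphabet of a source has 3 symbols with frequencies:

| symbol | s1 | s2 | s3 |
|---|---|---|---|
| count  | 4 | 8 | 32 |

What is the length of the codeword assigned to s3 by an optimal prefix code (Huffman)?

Build the tree from the bottom:
merge s1(4) and s2(8): 12
merge 12 and s3(32): 44
s3 sits one level below the root: a 1-bit codeword.

1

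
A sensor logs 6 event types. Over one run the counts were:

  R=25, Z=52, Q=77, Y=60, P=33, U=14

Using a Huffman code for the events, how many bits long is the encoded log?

633

Greedily combine the two least-frequent nodes:
U(14) + R(25) → 39
P(33) + 39 → 72
Z(52) + Y(60) → 112
72 + Q(77) → 149
112 + 149 → 261
Each symbol's bit-cost is frequency × depth; summing gives 633 bits (equivalently 39 + 72 + 112 + 149 + 261).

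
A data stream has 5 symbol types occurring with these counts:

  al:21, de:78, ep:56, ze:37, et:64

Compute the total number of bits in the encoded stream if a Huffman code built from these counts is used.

570

Greedily combine the two least-frequent nodes:
merge al(21) and ze(37): 58
merge ep(56) and 58: 114
merge et(64) and de(78): 142
merge 114 and 142: 256
Each symbol's bit-cost is frequency × depth; summing gives 570 bits (equivalently 58 + 114 + 142 + 256).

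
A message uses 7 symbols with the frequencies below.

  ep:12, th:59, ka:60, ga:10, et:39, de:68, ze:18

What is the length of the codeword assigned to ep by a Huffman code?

5

Repeatedly merge the two smallest:
ga(10) + ep(12) → 22
ze(18) + 22 → 40
et(39) + 40 → 79
th(59) + ka(60) → 119
de(68) + 79 → 147
119 + 147 → 266
ep sits 5 levels below the root, so its codeword is 5 bits.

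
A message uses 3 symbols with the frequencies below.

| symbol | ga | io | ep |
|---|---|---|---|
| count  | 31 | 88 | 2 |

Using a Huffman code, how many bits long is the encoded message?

Greedily combine the two least-frequent nodes:
merge ep(2) and ga(31): 33
merge 33 and io(88): 121
The encoded length is the sum of every internal node's weight: 33 + 121 = 154 bits.

154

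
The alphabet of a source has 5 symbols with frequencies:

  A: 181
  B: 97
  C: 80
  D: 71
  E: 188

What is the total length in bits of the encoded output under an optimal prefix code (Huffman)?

1385

Build the Huffman tree bottom-up:
combine D(71), C(80) → 151
combine B(97), 151 → 248
combine A(181), E(188) → 369
combine 248, 369 → 617
Each symbol's bit-cost is frequency × depth; summing gives 1385 bits (equivalently 151 + 248 + 369 + 617).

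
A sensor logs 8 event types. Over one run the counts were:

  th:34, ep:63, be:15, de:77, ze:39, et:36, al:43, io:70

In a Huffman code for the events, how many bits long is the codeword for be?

4

Repeatedly merge the two smallest:
merge be(15) and th(34): 49
merge et(36) and ze(39): 75
merge al(43) and 49: 92
merge ep(63) and io(70): 133
merge 75 and de(77): 152
merge 92 and 133: 225
merge 152 and 225: 377
be sits 4 levels below the root, so its codeword is 4 bits.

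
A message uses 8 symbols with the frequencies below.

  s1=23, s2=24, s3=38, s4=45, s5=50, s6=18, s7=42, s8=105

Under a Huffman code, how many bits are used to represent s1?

4

Build the tree from the bottom:
merge s6(18) and s1(23): 41
merge s2(24) and s3(38): 62
merge 41 and s7(42): 83
merge s4(45) and s5(50): 95
merge 62 and 83: 145
merge 95 and s8(105): 200
merge 145 and 200: 345
s1's leaf is at depth 4, giving a 4-bit codeword.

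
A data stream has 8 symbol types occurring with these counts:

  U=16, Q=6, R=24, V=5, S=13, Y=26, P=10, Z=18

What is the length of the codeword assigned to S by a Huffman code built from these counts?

3

Build the tree from the bottom:
merge V(5) and Q(6): 11
merge P(10) and 11: 21
merge S(13) and U(16): 29
merge Z(18) and 21: 39
merge R(24) and Y(26): 50
merge 29 and 39: 68
merge 50 and 68: 118
S sits 3 levels below the root, so its codeword is 3 bits.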